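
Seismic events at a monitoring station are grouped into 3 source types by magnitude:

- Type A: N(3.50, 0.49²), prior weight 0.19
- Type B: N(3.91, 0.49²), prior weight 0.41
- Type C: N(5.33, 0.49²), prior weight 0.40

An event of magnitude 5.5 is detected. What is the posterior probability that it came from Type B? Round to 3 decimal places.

0.006

Apply Bayes' rule: the posterior for each component is proportional to its prior times its likelihood at x.
Evaluate each component's likelihood at the observed value:
  p_A = 0.000196382
  p_B = 0.0042101
  p_C = 0.766614
Multiply by the mixture weights:
  π_A·p_A = 0.19 × 0.000196382 = 3.73125e-05
  π_B·p_B = 0.41 × 0.0042101 = 0.00172614
  π_C·p_C = 0.40 × 0.766614 = 0.306646
Denominator: 3.73125e-05 + 0.00172614 + 0.306646 = 0.308409
P(Type B | data) = 0.00172614 / 0.308409 ≈ 0.006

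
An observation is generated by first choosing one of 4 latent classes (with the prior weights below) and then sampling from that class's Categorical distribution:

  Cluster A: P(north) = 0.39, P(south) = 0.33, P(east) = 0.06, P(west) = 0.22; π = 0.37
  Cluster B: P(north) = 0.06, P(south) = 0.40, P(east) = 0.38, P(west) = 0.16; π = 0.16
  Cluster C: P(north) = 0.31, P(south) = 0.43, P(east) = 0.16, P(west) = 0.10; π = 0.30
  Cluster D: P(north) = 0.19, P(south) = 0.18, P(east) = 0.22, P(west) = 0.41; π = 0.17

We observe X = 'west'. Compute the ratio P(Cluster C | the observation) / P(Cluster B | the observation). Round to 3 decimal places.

1.172

The posterior odds equal the prior odds times the likelihood ratio: (w_i/w_j)·(f_i(x)/f_j(x)).
Evaluate each component's likelihood at the observed value:
  L_A = 0.22
  L_B = 0.16
  L_C = 0.1
  L_D = 0.41
Odds = (0.30/0.16) × (0.1/0.16) = 1.875 × 0.625 ≈ 1.172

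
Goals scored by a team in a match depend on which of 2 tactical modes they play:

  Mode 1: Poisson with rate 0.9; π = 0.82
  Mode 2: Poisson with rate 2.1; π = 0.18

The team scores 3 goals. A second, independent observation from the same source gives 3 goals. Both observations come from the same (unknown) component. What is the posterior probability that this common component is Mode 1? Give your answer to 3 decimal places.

0.237

By Bayes' theorem, P(k | x) = π_k f_k(x) / Σ_j π_j f_j(x).
Since both observations come from the same component, the likelihood for component k is f_k(x₁)·f_k(x₂).
  L_1 = [e^(−0.9)·0.9^3/3! = 0.0493982] × [0.0493982] = 0.00244018
  L_2 = [e^(−2.1)·2.1^3/3! = 0.189011] × [0.189011] = 0.0357253
Unnormalised posteriors:
  π_1·L_1 = 0.82 × 0.00244018 = 0.00200095
  π_2·L_2 = 0.18 × 0.0357253 = 0.00643056
Normaliser: 0.00200095 + 0.00643056 = 0.00843151
P(Mode 1 | x₁, x₂) ≈ 0.237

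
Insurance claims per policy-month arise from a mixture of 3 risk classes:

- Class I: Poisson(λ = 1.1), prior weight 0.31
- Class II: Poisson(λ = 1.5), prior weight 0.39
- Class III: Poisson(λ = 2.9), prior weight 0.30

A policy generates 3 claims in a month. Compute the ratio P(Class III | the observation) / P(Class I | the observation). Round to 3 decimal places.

The posterior odds equal the prior odds times the likelihood ratio: (π_i/π_j)·(f_i(x)/f_j(x)).
Poisson probabilities:
  L_I = e^(−1.1)·1.1^3/3! = 0.0738419
  L_II = e^(−1.5)·1.5^3/3! = 0.125511
  L_III = e^(−2.9)·2.9^3/3! = 0.22366
Odds = (0.30/0.31) × (0.22366/0.0738419) = 0.967742 × 3.02891 ≈ 2.931

2.931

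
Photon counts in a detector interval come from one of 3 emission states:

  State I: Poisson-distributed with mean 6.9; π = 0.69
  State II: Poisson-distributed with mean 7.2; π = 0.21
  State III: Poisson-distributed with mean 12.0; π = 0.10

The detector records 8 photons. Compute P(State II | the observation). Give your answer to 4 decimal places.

By Bayes' theorem, P(k | x) = π_k f_k(x) / Σ_j π_j f_j(x).
Evaluate each component's likelihood at the observed value:
  p_I = e^(−6.9)·6.9^8/8! = 0.128422
  p_II = e^(−7.2)·7.2^8/8! = 0.133727
  p_III = e^(−12.0)·12.0^8/8! = 0.0655233
Multiply by the mixture weights:
  π_I·p_I = 0.69 × 0.128422 = 0.0886114
  π_II·p_II = 0.21 × 0.133727 = 0.0280827
  π_III·p_III = 0.10 × 0.0655233 = 0.00655233
Denominator: 0.0886114 + 0.0280827 + 0.00655233 = 0.123246
P(State II | the observation) ≈ 0.2279

0.2279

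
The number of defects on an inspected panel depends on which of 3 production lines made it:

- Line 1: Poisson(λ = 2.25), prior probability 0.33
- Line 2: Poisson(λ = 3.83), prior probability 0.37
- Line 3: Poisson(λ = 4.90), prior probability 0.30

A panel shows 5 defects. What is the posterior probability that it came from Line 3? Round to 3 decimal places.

0.422

Apply Bayes' rule: the posterior for each component is proportional to its prior times its likelihood at x.
Evaluate each component's likelihood at the observed value:
  f_1 = 0.0506488
  f_2 = 0.149096
  f_3 = 0.17529
Prior × likelihood for each component:
  P(Z=1)·f_1 = 0.33 × 0.0506488 = 0.0167141
  P(Z=2)·f_2 = 0.37 × 0.149096 = 0.0551654
  P(Z=3)·f_3 = 0.30 × 0.17529 = 0.0525869
Sum: 0.0167141 + 0.0551654 + 0.0525869 = 0.124466
P(Line 3 | 5 defects) = 0.0525869 / 0.124466 ≈ 0.422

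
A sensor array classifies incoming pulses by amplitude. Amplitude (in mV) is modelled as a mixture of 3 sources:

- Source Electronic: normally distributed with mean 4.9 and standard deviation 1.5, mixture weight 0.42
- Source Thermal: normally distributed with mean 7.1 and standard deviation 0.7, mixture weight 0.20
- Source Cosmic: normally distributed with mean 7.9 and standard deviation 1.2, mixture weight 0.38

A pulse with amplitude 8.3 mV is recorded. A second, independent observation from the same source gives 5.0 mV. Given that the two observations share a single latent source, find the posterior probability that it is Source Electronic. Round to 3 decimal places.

0.496

By Bayes' theorem, P(k | x) = w_k f_k(x) / Σ_j w_j f_j(x).
Since both observations come from the same component, the likelihood for component k is f_k(x₁)·f_k(x₂).
  f_Electronic = [0.0203781] × [0.265371] = 0.00540777
  f_Thermal = [0.131119] × [0.00633121] = 0.000830141
  f_Cosmic = [0.314486] × [0.0179279] = 0.00563806
Multiply by the mixture weights:
  w_Electronic·f_Electronic = 0.42 × 0.00540777 = 0.00227126
  w_Thermal·f_Thermal = 0.20 × 0.000830141 = 0.000166028
  w_Cosmic·f_Cosmic = 0.38 × 0.00563806 = 0.00214246
Evidence: 0.00227126 + 0.000166028 + 0.00214246 = 0.00457976
P(Source Electronic | data) = 0.00227126 / 0.00457976 ≈ 0.496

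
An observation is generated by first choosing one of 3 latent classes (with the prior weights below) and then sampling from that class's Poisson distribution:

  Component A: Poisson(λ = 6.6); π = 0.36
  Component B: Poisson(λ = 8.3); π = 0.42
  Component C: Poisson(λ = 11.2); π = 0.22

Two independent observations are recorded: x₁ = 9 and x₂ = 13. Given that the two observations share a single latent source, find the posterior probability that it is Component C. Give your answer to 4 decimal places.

0.4981

Posterior ∝ prior × likelihood, so P(k | x) ∝ π_k f_k(x); normalise over all components.
Since both observations come from the same component, the likelihood for component k is f_k(x₁)·f_k(x₂).
  f_A = [e^(−6.6)·6.6^9/9! = 0.0890818] × [0.00985025] = 0.000877478
  f_B = [e^(−8.3)·8.3^9/9! = 0.128025] × [0.0354071] = 0.00453301
  f_C = [e^(−11.2)·11.2^9/9! = 0.104496] × [0.0958199] = 0.0100128
Unnormalised posteriors:
  π_A·f_A = 0.36 × 0.000877478 = 0.000315892
  π_B·f_B = 0.42 × 0.00453301 = 0.00190386
  π_C·f_C = 0.22 × 0.0100128 = 0.00220282
Denominator: 0.000315892 + 0.00190386 + 0.00220282 = 0.00442258
So the posterior for Component C is 0.00220282 / 0.00442258 ≈ 0.4981.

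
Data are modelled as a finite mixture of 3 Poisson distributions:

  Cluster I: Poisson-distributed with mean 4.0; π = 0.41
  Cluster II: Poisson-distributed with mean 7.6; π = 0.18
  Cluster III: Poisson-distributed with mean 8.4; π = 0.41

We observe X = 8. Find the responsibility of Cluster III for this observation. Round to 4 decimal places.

Posterior ∝ prior × likelihood, so P(k | x) ∝ π_k f_k(x); normalise over all components.
Component likelihoods at x = 8:
  L_I = 0.0297702
  L_II = 0.13815
  L_III = 0.138242
Multiply by the mixture weights:
  π_I·L_I = 0.41 × 0.0297702 = 0.0122058
  π_II·L_II = 0.18 × 0.13815 = 0.024867
  π_III·L_III = 0.41 × 0.138242 = 0.0566792
Sum: 0.0122058 + 0.024867 + 0.0566792 = 0.093752
Responsibility of Cluster III: 0.0566792 / 0.093752 ≈ 0.6046

0.6046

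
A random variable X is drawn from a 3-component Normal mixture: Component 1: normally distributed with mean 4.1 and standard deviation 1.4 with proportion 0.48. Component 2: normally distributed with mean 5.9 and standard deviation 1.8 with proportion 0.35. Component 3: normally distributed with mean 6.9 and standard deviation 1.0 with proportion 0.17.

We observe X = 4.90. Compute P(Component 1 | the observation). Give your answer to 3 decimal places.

0.606

P(component k | x) = π_k·f_k(x) / marginal(x), where marginal(x) = Σ_j π_j·f_j(x).
Evaluate each component's likelihood at the observed value:
  f_1 = (1/(1.4·√(2π)))·exp(−(4.90−4.1)²/(2·1.4²)) = 0.284959·exp(-0.16327) = 0.242034
  f_2 = (1/(1.8·√(2π)))·exp(−(4.90−5.9)²/(2·1.8²)) = 0.221635·exp(-0.15432) = 0.18994
  f_3 = (1/(1.0·√(2π)))·exp(−(4.90−6.9)²/(2·1.0²)) = 0.398942·exp(-2.00000) = 0.053991
Multiply by the mixture weights:
  π_1·f_1 = 0.48 × 0.242034 = 0.116176
  π_2·f_2 = 0.35 × 0.18994 = 0.0664791
  π_3·f_3 = 0.17 × 0.053991 = 0.00917846
Denominator: 0.116176 + 0.0664791 + 0.00917846 = 0.191834
So the posterior for Component 1 is 0.116176 / 0.191834 ≈ 0.606.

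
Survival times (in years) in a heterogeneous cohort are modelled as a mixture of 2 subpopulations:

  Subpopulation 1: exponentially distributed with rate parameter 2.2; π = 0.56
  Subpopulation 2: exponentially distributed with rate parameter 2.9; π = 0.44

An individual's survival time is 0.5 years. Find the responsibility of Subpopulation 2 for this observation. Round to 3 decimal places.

0.422

The responsibility of component k is π_k f_k(x) divided by Σ_j π_j f_j(x).
Component likelihoods at x = 0.5 years:
  L_1 = 2.2·e^(−2.2·0.5) = 2.2·e^(−1.1000) = 0.732316
  L_2 = 2.9·e^(−2.9·0.5) = 2.9·e^(−1.4500) = 0.680254
Weight by the priors:
  π_1·L_1 = 0.56 × 0.732316 = 0.410097
  π_2·L_2 = 0.44 × 0.680254 = 0.299312
Sum: 0.410097 + 0.299312 = 0.709409
Responsibility of Subpopulation 2: 0.299312 / 0.709409 ≈ 0.422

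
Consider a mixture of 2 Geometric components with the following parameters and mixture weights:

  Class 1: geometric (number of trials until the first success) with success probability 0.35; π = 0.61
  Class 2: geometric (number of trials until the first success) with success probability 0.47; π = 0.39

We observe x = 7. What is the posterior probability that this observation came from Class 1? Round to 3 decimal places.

The responsibility of component k is π_k f_k(x) divided by Σ_j π_j f_j(x).
Component likelihoods at x = 7:
  f_1 = 0.35·(1−0.35)^6 = 0.35·0.0754189 = 0.0263966
  f_2 = 0.47·(1−0.47)^6 = 0.47·0.0221644 = 0.0104172
Multiply by the mixture weights:
  π_1·f_1 = 0.61 × 0.0263966 = 0.0161019
  π_2·f_2 = 0.39 × 0.0104172 = 0.00406273
Evidence: 0.0161019 + 0.00406273 = 0.0201647
Responsibility of Class 1: 0.0161019 / 0.0201647 ≈ 0.799

0.799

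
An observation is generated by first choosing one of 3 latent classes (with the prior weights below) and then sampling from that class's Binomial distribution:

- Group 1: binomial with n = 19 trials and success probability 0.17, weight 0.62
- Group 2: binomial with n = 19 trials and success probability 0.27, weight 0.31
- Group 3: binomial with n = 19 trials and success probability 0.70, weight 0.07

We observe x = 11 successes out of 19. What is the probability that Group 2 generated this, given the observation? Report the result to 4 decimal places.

0.1321

Posterior ∝ prior × likelihood, so P(k | x) ∝ P(Z=k) f_k(x); normalise over all components.
Evaluate each component's likelihood at the observed value:
  f_1 = 5.8342e-05
  f_2 = 0.00338846
  f_3 = 0.0980543
Unnormalised posteriors:
  P(Z=1)·f_1 = 0.62 × 5.8342e-05 = 3.6172e-05
  P(Z=2)·f_2 = 0.31 × 0.00338846 = 0.00105042
  P(Z=3)·f_3 = 0.07 × 0.0980543 = 0.0068638
Sum: 3.6172e-05 + 0.00105042 + 0.0068638 = 0.0079504
Responsibility of Group 2: 0.00105042 / 0.0079504 ≈ 0.1321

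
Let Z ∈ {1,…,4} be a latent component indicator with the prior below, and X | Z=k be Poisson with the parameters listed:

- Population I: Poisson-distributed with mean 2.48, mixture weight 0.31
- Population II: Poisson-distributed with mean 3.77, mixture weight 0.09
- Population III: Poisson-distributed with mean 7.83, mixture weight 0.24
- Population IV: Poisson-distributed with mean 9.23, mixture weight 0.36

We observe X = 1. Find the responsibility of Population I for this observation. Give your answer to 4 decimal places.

0.8786

Posterior ∝ prior × likelihood, so P(k | x) ∝ π_k f_k(x); normalise over all components.
Component likelihoods at x = 1:
  f_I = 0.207683
  f_II = 0.0869063
  f_III = 0.00311341
  f_IV = 0.000905031
Weight by the priors:
  π_I·f_I = 0.31 × 0.207683 = 0.0643818
  π_II·f_II = 0.09 × 0.0869063 = 0.00782157
  π_III·f_III = 0.24 × 0.00311341 = 0.000747218
  π_IV·f_IV = 0.36 × 0.000905031 = 0.000325811
Denominator: 0.0643818 + 0.00782157 + 0.000747218 + 0.000325811 = 0.0732764
P(Population I | the observation) ≈ 0.8786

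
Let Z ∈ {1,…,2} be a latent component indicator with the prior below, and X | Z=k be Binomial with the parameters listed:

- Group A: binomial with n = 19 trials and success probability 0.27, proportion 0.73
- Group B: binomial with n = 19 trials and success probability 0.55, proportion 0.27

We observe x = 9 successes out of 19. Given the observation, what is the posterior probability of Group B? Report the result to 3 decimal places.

By Bayes' theorem, P(k | x) = w_k f_k(x) / Σ_j w_j f_j(x).
Evaluate each component's likelihood at the observed value:
  p_A = 0.0302741
  p_B = 0.144863
Prior × likelihood for each component:
  w_A·p_A = 0.73 × 0.0302741 = 0.0221001
  w_B·p_B = 0.27 × 0.144863 = 0.039113
Normaliser: 0.0221001 + 0.039113 = 0.0612131
Responsibility of Group B: 0.039113 / 0.0612131 ≈ 0.639

0.639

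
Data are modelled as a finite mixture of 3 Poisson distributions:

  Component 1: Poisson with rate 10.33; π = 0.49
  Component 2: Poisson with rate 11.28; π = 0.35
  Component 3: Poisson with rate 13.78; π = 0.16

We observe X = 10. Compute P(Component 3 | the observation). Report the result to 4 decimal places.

By Bayes' theorem, P(k | x) = P(Z=k) f_k(x) / Σ_j P(Z=j) f_j(x).
Component likelihoods at x = 10:
  L_1 = e^(−10.33)·10.33^10/10! = 0.124445
  L_2 = e^(−11.28)·11.28^10/10! = 0.116008
  L_3 = e^(−13.78)·13.78^10/10! = 0.0704938
Unnormalised posteriors:
  P(Z=1)·L_1 = 0.49 × 0.124445 = 0.0609782
  P(Z=2)·L_2 = 0.35 × 0.116008 = 0.0406026
  P(Z=3)·L_3 = 0.16 × 0.0704938 = 0.011279
Denominator: 0.0609782 + 0.0406026 + 0.011279 = 0.11286
P(Component 3 | data) ≈ 0.0999

0.0999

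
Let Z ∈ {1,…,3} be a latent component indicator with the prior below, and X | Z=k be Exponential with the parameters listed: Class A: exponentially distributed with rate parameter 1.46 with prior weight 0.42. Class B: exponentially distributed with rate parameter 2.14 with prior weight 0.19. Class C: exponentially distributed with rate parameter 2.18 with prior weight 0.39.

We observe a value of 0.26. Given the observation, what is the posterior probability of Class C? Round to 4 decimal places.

0.4250

Posterior ∝ prior × likelihood, so P(k | x) ∝ w_k f_k(x); normalise over all components.
Component likelihoods at x = 0.26:
  p_A = 1.46·e^(−1.46·0.26) = 1.46·e^(−0.3796) = 0.998837
  p_B = 2.14·e^(−2.14·0.26) = 2.14·e^(−0.5564) = 1.2268
  p_C = 2.18·e^(−2.18·0.26) = 2.18·e^(−0.5668) = 1.2368
Unnormalised posteriors:
  w_A·p_A = 0.42 × 0.998837 = 0.419512
  w_B·p_B = 0.19 × 1.2268 = 0.233091
  w_C·p_C = 0.39 × 1.2368 = 0.482351
Normaliser: 0.419512 + 0.233091 + 0.482351 = 1.13495
So the posterior for Class C is 0.482351 / 1.13495 ≈ 0.4250.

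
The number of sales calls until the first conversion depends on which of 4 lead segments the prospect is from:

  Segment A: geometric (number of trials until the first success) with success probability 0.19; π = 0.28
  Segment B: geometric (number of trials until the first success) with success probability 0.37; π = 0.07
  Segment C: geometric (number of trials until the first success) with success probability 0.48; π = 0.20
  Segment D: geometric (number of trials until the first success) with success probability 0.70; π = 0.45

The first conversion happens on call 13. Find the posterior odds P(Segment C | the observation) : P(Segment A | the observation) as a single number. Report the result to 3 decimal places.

0.009

Posterior odds = (π_i f_i(x)) / (π_j f_j(x)); the normalising sum cancels.
Evaluate each component's likelihood at the observed value:
  L_A = 0.0151556
  L_B = 0.0014464
  L_C = 0.000187621
  L_D = 3.72009e-07
3.75242e-05 / 0.00424357 ≈ 0.009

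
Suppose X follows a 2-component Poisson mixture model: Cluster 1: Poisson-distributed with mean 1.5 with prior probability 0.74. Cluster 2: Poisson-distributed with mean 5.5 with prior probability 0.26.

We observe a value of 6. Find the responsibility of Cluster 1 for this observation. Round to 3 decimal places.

By Bayes' theorem, P(k | x) = P(Z=k) f_k(x) / Σ_j P(Z=j) f_j(x).
Component likelihoods at x = 6:
  f_1 = 0.00352999
  f_2 = 0.157117
Unnormalised posteriors:
  P(Z=1)·f_1 = 0.74 × 0.00352999 = 0.00261219
  P(Z=2)·f_2 = 0.26 × 0.157117 = 0.0408505
Marginal: 0.00261219 + 0.0408505 = 0.0434627
So the posterior for Cluster 1 is 0.00261219 / 0.0434627 ≈ 0.060.

0.060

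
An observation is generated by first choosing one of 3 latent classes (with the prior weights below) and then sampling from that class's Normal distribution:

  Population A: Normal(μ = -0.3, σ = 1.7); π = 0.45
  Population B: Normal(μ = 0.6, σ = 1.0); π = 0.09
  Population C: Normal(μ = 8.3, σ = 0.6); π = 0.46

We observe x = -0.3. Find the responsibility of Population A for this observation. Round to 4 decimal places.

0.8151

Apply Bayes' rule: the posterior for each component is proportional to its prior times its likelihood at x.
Normal densities:
  L_A = 0.234672
  L_B = 0.266085
  L_C = 1.62579e-45
Weight by the priors:
  π_A·L_A = 0.45 × 0.234672 = 0.105602
  π_B·L_B = 0.09 × 0.266085 = 0.0239477
  π_C·L_C = 0.46 × 1.62579e-45 = 7.47864e-46
Marginal: 0.105602 + 0.0239477 + 7.47864e-46 = 0.12955
P(Population A | x) = 0.105602 / 0.12955 ≈ 0.8151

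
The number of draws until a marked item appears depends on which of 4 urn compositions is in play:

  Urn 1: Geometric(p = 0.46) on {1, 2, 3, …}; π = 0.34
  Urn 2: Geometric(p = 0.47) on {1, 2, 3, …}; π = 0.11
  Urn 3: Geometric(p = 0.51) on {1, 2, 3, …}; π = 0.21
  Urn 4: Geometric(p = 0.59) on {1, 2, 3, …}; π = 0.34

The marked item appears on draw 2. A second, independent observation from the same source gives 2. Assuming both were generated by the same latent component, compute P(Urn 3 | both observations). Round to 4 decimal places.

0.2156

The responsibility of component k is π_k f_k(x) divided by Σ_j π_j f_j(x).
Since both observations come from the same component, the likelihood for component k is f_k(x₁)·f_k(x₂).
  L_1 = [0.2484] × [0.2484] = 0.0617026
  L_2 = [0.2491] × [0.2491] = 0.0620508
  L_3 = [0.2499] × [0.2499] = 0.06245
  L_4 = [0.2419] × [0.2419] = 0.0585156
Weight by the priors:
  π_1·L_1 = 0.34 × 0.0617026 = 0.0209789
  π_2·L_2 = 0.11 × 0.0620508 = 0.00682559
  π_3·L_3 = 0.21 × 0.06245 = 0.0131145
  π_4·L_4 = 0.34 × 0.0585156 = 0.0198953
Marginal: 0.0209789 + 0.00682559 + 0.0131145 + 0.0198953 = 0.0608143
P(Urn 3 | data) = 0.0131145 / 0.0608143 ≈ 0.2156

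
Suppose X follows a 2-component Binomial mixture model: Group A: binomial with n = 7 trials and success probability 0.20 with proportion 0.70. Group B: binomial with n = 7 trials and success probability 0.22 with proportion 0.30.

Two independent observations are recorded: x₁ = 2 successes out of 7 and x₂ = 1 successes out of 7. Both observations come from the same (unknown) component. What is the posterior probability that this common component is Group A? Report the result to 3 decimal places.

0.698

P(component k | x) = w_k·f_k(x) / marginal(x), where marginal(x) = Σ_j w_j·f_j(x).
Since both observations come from the same component, the likelihood for component k is f_k(x₁)·f_k(x₂).
  f_A = [C(7,2)·0.20^2·0.80^5 = 21·0.04·0.32768 = 0.275251] × [0.367002] = 0.101018
  f_B = [C(7,2)·0.22^2·0.78^5 = 21·0.0484·0.288717 = 0.293452] × [0.346807] = 0.101771
Weight by the priors:
  w_A·f_A = 0.70 × 0.101018 = 0.0707123
  w_B·f_B = 0.30 × 0.101771 = 0.0305314
Normaliser: 0.0707123 + 0.0305314 = 0.101244
So the posterior for Group A is 0.0707123 / 0.101244 ≈ 0.698.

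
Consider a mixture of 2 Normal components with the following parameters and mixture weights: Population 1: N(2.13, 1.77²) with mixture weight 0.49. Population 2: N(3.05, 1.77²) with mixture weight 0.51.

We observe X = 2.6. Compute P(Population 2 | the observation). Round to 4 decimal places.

Posterior ∝ prior × likelihood, so P(k | x) ∝ π_k f_k(x); normalise over all components.
Normal densities:
  L_1 = (1/(1.77·√(2π)))·exp(−(2.6−2.13)²/(2·1.77²)) = 0.225391·exp(-0.03525) = 0.217583
  L_2 = (1/(1.77·√(2π)))·exp(−(2.6−3.05)²/(2·1.77²)) = 0.225391·exp(-0.03232) = 0.218223
Unnormalised posteriors:
  π_1·L_1 = 0.49 × 0.217583 = 0.106616
  π_2·L_2 = 0.51 × 0.218223 = 0.111294
Normaliser: 0.106616 + 0.111294 = 0.21791
So the posterior for Population 2 is 0.111294 / 0.21791 ≈ 0.5107.

0.5107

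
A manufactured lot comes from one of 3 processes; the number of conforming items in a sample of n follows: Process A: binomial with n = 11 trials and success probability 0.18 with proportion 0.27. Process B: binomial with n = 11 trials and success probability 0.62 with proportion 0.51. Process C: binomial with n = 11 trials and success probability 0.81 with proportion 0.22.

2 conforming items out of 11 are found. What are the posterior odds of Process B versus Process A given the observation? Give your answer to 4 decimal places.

The posterior odds equal the prior odds times the likelihood ratio: (π_i/π_j)·(f_i(x)/f_j(x)).
Component likelihoods at x = 2 conforming items out of 11:
  p_A = C(11,2)·0.18^2·0.82^9 = 55·0.0324·0.16762 = 0.298698
  p_B = C(11,2)·0.62^2·0.38^9 = 55·0.3844·0.000165216 = 0.003493
  p_C = C(11,2)·0.81^2·0.19^9 = 55·0.6561·3.22688e-07 = 1.16443e-05
Odds = (0.51/0.27) × (0.003493/0.298698) = 1.88889 × 0.0116941 ≈ 0.0221

0.0221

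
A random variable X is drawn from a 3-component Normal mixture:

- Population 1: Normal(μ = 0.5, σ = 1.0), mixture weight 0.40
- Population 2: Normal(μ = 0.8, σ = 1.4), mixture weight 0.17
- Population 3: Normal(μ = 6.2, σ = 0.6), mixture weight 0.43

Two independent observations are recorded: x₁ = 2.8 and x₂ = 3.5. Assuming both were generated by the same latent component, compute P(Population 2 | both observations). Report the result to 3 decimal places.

0.939

Posterior ∝ prior × likelihood, so P(k | x) ∝ π_k f_k(x); normalise over all components.
Since both observations come from the same component, the likelihood for component k is f_k(x₁)·f_k(x₂).
  p_1 = [(1/(1.0·√(2π)))·exp(−(2.8−0.5)²/(2·1.0²)) = 0.398942·exp(-2.64500) = 0.028327] × [0.00443185] = 0.000125541
  p_2 = [(1/(1.4·√(2π)))·exp(−(2.8−0.8)²/(2·1.4²)) = 0.284959·exp(-1.02041) = 0.102713] × [0.0443739] = 0.00455776
  p_3 = [(1/(0.6·√(2π)))·exp(−(2.8−6.2)²/(2·0.6²)) = 0.664904·exp(-16.05556) = 7.07815e-08] × [2.66396e-05] = 1.88559e-12
Weight by the priors:
  π_1·p_1 = 0.40 × 0.000125541 = 5.02165e-05
  π_2·p_2 = 0.17 × 0.00455776 = 0.00077482
  π_3·p_3 = 0.43 × 1.88559e-12 = 8.10803e-13
Evidence: 5.02165e-05 + 0.00077482 + 8.10803e-13 = 0.000825036
P(Population 2 | x₁, x₂) ≈ 0.939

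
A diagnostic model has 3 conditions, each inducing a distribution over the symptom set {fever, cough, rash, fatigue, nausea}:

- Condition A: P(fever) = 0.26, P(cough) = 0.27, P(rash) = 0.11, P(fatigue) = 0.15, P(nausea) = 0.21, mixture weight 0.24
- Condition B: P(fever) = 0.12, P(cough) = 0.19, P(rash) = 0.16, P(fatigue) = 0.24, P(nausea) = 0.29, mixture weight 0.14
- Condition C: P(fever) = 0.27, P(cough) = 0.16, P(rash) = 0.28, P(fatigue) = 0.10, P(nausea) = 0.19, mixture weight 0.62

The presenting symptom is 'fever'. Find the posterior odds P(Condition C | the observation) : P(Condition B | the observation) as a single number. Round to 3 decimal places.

Posterior odds = (P(Z=i) f_i(x)) / (P(Z=j) f_j(x)); the normalising sum cancels.
Categorical probabilities:
  p_A = P(fever | comp) = 0.26
  p_B = P(fever | comp) = 0.12
  p_C = P(fever | comp) = 0.27
0.1674 / 0.0168 ≈ 9.964

9.964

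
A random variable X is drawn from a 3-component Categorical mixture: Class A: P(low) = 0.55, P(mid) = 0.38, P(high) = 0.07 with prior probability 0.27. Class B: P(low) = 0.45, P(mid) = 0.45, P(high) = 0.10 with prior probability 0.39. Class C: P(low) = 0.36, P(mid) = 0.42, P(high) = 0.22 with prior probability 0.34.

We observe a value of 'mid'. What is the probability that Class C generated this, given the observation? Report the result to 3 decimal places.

0.339

Posterior ∝ prior × likelihood, so P(k | x) ∝ P(Z=k) f_k(x); normalise over all components.
Component likelihoods at x = 'mid':
  L_A = 0.38
  L_B = 0.45
  L_C = 0.42
Prior × likelihood for each component:
  P(Z=A)·L_A = 0.27 × 0.38 = 0.1026
  P(Z=B)·L_B = 0.39 × 0.45 = 0.1755
  P(Z=C)·L_C = 0.34 × 0.42 = 0.1428
Sum: 0.1026 + 0.1755 + 0.1428 = 0.4209
Responsibility of Class C: 0.1428 / 0.4209 ≈ 0.339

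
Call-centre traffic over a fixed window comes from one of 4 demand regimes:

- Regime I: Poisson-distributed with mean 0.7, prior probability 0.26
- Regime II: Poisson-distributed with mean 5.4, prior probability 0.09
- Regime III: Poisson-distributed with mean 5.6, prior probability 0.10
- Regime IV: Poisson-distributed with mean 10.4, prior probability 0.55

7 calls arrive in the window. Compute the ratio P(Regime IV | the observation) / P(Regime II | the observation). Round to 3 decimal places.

4.047

The posterior odds equal the prior odds times the likelihood ratio: (w_i/w_j)·(f_i(x)/f_j(x)).
Poisson probabilities:
  f_I = e^(−0.7)·0.7^7/7! = 8.11427e-06
  f_II = e^(−5.4)·5.4^7/7! = 0.119987
  f_III = e^(−5.6)·5.6^7/7! = 0.126717
  f_IV = e^(−10.4)·10.4^7/7! = 0.0794585
0.0437022 / 0.0107989 ≈ 4.047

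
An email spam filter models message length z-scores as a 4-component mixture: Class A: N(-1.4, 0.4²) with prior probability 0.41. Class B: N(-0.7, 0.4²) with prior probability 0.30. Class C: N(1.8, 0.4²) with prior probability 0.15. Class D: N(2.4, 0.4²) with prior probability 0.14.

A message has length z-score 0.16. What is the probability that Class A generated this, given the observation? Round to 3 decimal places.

0.007

Posterior ∝ prior × likelihood, so P(k | x) ∝ P(Z=k) f_k(x); normalise over all components.
Component likelihoods at x = 0.16:
  L_A = 0.000496639
  L_B = 0.0988751
  L_C = 0.000223154
  L_D = 1.54566e-07
Weight by the priors:
  P(Z=A)·L_A = 0.41 × 0.000496639 = 0.000203622
  P(Z=B)·L_B = 0.30 × 0.0988751 = 0.0296625
  P(Z=C)·L_C = 0.15 × 0.000223154 = 3.34731e-05
  P(Z=D)·L_D = 0.14 × 1.54566e-07 = 2.16392e-08
Evidence: 0.000203622 + 0.0296625 + 3.34731e-05 + 2.16392e-08 = 0.0298996
P(Class A | data) = 0.000203622 / 0.0298996 ≈ 0.007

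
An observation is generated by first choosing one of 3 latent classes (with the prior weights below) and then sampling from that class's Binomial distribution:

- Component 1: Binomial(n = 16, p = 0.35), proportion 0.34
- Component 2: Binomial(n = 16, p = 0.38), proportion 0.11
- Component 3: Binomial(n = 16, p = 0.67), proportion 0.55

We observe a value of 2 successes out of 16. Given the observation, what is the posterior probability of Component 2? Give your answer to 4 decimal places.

0.1644

By Bayes' theorem, P(k | x) = π_k f_k(x) / Σ_j π_j f_j(x).
Binomial probabilities:
  p_1 = 0.0353268
  p_2 = 0.0214898
  p_3 = 9.78422e-06
Multiply by the mixture weights:
  π_1·p_1 = 0.34 × 0.0353268 = 0.0120111
  π_2·p_2 = 0.11 × 0.0214898 = 0.00236388
  π_3·p_3 = 0.55 × 9.78422e-06 = 5.38132e-06
Sum: 0.0120111 + 0.00236388 + 5.38132e-06 = 0.0143804
P(Component 2 | x) = 0.00236388 / 0.0143804 ≈ 0.1644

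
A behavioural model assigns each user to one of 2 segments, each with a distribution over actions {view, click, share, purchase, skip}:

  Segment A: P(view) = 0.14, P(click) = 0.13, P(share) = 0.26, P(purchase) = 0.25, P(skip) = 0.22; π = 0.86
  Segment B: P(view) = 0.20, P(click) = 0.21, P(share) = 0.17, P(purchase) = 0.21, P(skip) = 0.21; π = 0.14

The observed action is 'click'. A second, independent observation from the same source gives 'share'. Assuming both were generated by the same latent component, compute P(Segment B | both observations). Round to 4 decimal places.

P(component k | x) = π_k·f_k(x) / marginal(x), where marginal(x) = Σ_j π_j·f_j(x).
Since both observations come from the same component, the likelihood for component k is f_k(x₁)·f_k(x₂).
  L_A = [P(click | comp) = 0.13] × [0.26] = 0.0338
  L_B = [P(click | comp) = 0.21] × [0.17] = 0.0357
Weight by the priors:
  π_A·L_A = 0.86 × 0.0338 = 0.029068
  π_B·L_B = 0.14 × 0.0357 = 0.004998
Denominator: 0.029068 + 0.004998 = 0.034066
So the posterior for Segment B is 0.004998 / 0.034066 ≈ 0.1467.

0.1467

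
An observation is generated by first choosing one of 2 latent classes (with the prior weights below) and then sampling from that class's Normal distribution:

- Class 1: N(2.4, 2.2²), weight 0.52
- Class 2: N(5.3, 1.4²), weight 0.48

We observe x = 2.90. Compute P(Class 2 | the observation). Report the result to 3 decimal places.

0.255

By Bayes' theorem, P(k | x) = π_k f_k(x) / Σ_j π_j f_j(x).
Evaluate each component's likelihood at the observed value:
  p_1 = 0.176714
  p_2 = 0.0655594
Multiply by the mixture weights:
  π_1·p_1 = 0.52 × 0.176714 = 0.0918913
  π_2·p_2 = 0.48 × 0.0655594 = 0.0314685
Denominator: 0.0918913 + 0.0314685 = 0.12336
P(Class 2 | the observation) ≈ 0.255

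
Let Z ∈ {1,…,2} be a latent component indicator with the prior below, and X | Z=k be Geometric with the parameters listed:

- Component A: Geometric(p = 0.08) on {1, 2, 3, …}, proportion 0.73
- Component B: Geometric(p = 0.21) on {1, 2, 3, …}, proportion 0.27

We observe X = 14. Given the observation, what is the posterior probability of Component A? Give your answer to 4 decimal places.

0.8818

Apply Bayes' rule: the posterior for each component is proportional to its prior times its likelihood at x.
Evaluate each component's likelihood at the observed value:
  L_A = 0.08·(1−0.08)^13 = 0.08·0.338253 = 0.0270602
  L_B = 0.21·(1−0.21)^13 = 0.21·0.0466823 = 0.00980328
Weight by the priors:
  P(Z=A)·L_A = 0.73 × 0.0270602 = 0.019754
  P(Z=B)·L_B = 0.27 × 0.00980328 = 0.00264689
Denominator: 0.019754 + 0.00264689 = 0.0224009
Responsibility of Component A: 0.019754 / 0.0224009 ≈ 0.8818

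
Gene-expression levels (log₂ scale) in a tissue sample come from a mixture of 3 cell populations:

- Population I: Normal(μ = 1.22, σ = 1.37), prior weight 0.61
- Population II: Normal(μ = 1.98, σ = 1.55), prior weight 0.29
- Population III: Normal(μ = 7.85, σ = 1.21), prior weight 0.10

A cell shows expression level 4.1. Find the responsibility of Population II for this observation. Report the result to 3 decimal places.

Apply Bayes' rule: the posterior for each component is proportional to its prior times its likelihood at x.
Evaluate each component's likelihood at the observed value:
  L_I = (1/(1.37·√(2π)))·exp(−(4.1−1.22)²/(2·1.37²)) = 0.291199·exp(-2.20960) = 0.0319574
  L_II = (1/(1.55·√(2π)))·exp(−(4.1−1.98)²/(2·1.55²)) = 0.257382·exp(-0.93536) = 0.101008
  L_III = (1/(1.21·√(2π)))·exp(−(4.1−7.85)²/(2·1.21²)) = 0.329704·exp(-4.80244) = 0.00270678
Prior × likelihood for each component:
  π_I·L_I = 0.61 × 0.0319574 = 0.019494
  π_II·L_II = 0.29 × 0.101008 = 0.0292924
  π_III·L_III = 0.10 × 0.00270678 = 0.000270678
Sum: 0.019494 + 0.0292924 + 0.000270678 = 0.0490571
Responsibility of Population II: 0.0292924 / 0.0490571 ≈ 0.597

0.597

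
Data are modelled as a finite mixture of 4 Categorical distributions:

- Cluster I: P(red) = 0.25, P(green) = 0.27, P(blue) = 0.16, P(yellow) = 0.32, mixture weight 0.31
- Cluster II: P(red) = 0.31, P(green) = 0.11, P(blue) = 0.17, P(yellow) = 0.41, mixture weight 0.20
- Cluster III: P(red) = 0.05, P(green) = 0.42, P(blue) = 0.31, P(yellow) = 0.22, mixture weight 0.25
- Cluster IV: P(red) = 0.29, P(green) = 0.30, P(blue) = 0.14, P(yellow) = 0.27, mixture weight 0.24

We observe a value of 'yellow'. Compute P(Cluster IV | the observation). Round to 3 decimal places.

0.215

Posterior ∝ prior × likelihood, so P(k | x) ∝ w_k f_k(x); normalise over all components.
Evaluate each component's likelihood at the observed value:
  L_I = 0.32
  L_II = 0.41
  L_III = 0.22
  L_IV = 0.27
Weight by the priors:
  w_I·L_I = 0.31 × 0.32 = 0.0992
  w_II·L_II = 0.20 × 0.41 = 0.082
  w_III·L_III = 0.25 × 0.22 = 0.055
  w_IV·L_IV = 0.24 × 0.27 = 0.0648
Normaliser: 0.0992 + 0.082 + 0.055 + 0.0648 = 0.301
So the posterior for Cluster IV is 0.0648 / 0.301 ≈ 0.215.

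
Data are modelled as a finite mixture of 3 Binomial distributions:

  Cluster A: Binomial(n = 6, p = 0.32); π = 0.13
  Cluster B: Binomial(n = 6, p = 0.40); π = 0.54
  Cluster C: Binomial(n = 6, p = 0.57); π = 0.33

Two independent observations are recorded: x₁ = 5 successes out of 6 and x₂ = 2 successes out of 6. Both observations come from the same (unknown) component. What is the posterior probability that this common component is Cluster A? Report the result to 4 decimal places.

0.0382

The responsibility of component k is π_k f_k(x) divided by Σ_j π_j f_j(x).
Since both observations come from the same component, the likelihood for component k is f_k(x₁)·f_k(x₂).
  L_A = [0.0136902] × [0.328418] = 0.00449611
  L_B = [0.036864] × [0.31104] = 0.0114662
  L_C = [0.155237] × [0.166615] = 0.0258648
Multiply by the mixture weights:
  π_A·L_A = 0.13 × 0.00449611 = 0.000584494
  π_B·L_B = 0.54 × 0.0114662 = 0.00619174
  π_C·L_C = 0.33 × 0.0258648 = 0.00853538
Marginal: 0.000584494 + 0.00619174 + 0.00853538 = 0.0153116
So the posterior for Cluster A is 0.000584494 / 0.0153116 ≈ 0.0382.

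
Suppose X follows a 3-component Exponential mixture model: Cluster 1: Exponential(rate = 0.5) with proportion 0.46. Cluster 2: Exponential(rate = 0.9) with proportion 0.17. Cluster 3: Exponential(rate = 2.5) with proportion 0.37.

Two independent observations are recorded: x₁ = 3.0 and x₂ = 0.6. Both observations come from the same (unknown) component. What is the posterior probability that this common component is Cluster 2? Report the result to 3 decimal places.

0.218

The responsibility of component k is P(Z=k) f_k(x) divided by Σ_j P(Z=j) f_j(x).
Since both observations come from the same component, the likelihood for component k is f_k(x₁)·f_k(x₂).
  f_1 = [0.5·e^(−0.5·3.0) = 0.5·e^(−1.5000) = 0.111565] × [0.370409] = 0.0413247
  f_2 = [0.9·e^(−0.9·3.0) = 0.9·e^(−2.7000) = 0.060485] × [0.524473] = 0.0317228
  f_3 = [2.5·e^(−2.5·3.0) = 2.5·e^(−7.5000) = 0.00138271] × [0.557825] = 0.000771311
Prior × likelihood for each component:
  P(Z=1)·f_1 = 0.46 × 0.0413247 = 0.0190094
  P(Z=2)·f_2 = 0.17 × 0.0317228 = 0.00539287
  P(Z=3)·f_3 = 0.37 × 0.000771311 = 0.000285385
Sum: 0.0190094 + 0.00539287 + 0.000285385 = 0.0246876
So the posterior for Cluster 2 is 0.00539287 / 0.0246876 ≈ 0.218.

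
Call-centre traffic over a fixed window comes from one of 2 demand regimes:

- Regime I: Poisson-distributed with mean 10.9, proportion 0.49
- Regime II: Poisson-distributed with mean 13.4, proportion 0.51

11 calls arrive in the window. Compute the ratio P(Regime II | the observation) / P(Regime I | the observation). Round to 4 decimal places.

0.8281

Only the two components matter; the odds are (P(Z=i) f_i(x)) / (P(Z=j) f_j(x)).
Evaluate each component's likelihood at the observed value:
  f_I = e^(−10.9)·10.9^11/11! = 0.119323
  f_II = e^(−13.4)·13.4^11/11! = 0.0949404
Posterior odds = (P(Z=II)·f_II) / (P(Z=I)·f_I) = (0.51·0.0949404) / (0.49·0.119323) = 0.0484196 / 0.0584685 ≈ 0.8281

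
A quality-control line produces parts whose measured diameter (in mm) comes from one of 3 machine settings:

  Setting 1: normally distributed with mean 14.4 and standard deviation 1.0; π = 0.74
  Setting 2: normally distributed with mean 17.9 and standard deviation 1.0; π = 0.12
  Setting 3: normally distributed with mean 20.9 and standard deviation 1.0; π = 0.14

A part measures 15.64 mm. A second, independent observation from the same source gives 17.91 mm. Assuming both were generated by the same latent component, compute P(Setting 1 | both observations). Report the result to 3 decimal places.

Apply Bayes' rule: the posterior for each component is proportional to its prior times its likelihood at x.
Since both observations come from the same component, the likelihood for component k is f_k(x₁)·f_k(x₂).
  f_1 = [(1/(1.0·√(2π)))·exp(−(15.64−14.4)²/(2·1.0²)) = 0.398942·exp(-0.76880) = 0.184937] × [0.000842625] = 0.000155833
  f_2 = [(1/(1.0·√(2π)))·exp(−(15.64−17.9)²/(2·1.0²)) = 0.398942·exp(-2.55380) = 0.0310319] × [0.398922] = 0.0123793
  f_3 = [(1/(1.0·√(2π)))·exp(−(15.64−20.9)²/(2·1.0²)) = 0.398942·exp(-13.83380) = 3.91712e-07] × [0.00456659] = 1.78879e-09
Prior × likelihood for each component:
  P(Z=1)·f_1 = 0.74 × 0.000155833 = 0.000115316
  P(Z=2)·f_2 = 0.12 × 0.0123793 = 0.00148552
  P(Z=3)·f_3 = 0.14 × 1.78879e-09 = 2.5043e-10
Normaliser: 0.000115316 + 0.00148552 + 2.5043e-10 = 0.00160084
So the posterior for Setting 1 is 0.000115316 / 0.00160084 ≈ 0.072.

0.072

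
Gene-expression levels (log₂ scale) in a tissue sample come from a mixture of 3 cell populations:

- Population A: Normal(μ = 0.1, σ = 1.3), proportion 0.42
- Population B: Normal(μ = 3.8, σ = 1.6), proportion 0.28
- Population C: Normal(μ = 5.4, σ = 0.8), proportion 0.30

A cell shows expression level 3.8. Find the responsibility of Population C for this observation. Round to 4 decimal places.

0.2193

By Bayes' theorem, P(k | x) = π_k f_k(x) / Σ_j π_j f_j(x).
Normal densities:
  L_A = 0.00534497
  L_B = 0.249339
  L_C = 0.0674887
Unnormalised posteriors:
  π_A·L_A = 0.42 × 0.00534497 = 0.00224489
  π_B·L_B = 0.28 × 0.249339 = 0.0698149
  π_C·L_C = 0.30 × 0.0674887 = 0.0202466
Denominator: 0.00224489 + 0.0698149 + 0.0202466 = 0.0923064
Responsibility of Population C: 0.0202466 / 0.0923064 ≈ 0.2193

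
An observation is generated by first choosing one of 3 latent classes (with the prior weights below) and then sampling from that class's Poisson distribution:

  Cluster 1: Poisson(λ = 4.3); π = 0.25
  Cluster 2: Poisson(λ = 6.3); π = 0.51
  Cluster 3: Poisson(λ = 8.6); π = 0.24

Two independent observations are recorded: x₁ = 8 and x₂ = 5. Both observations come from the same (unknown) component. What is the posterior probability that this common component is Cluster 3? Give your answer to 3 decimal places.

0.186

The responsibility of component k is P(Z=k) f_k(x) divided by Σ_j P(Z=j) f_j(x).
Since both observations come from the same component, the likelihood for component k is f_k(x₁)·f_k(x₂).
  p_1 = [e^(−4.3)·4.3^8/8! = 0.0393333] × [0.166224] = 0.00653816
  p_2 = [e^(−6.3)·6.3^8/8! = 0.113018] × [0.151868] = 0.0171639
  p_3 = [e^(−8.6)·8.6^8/8! = 0.136626] × [0.0721736] = 0.00986082
Prior × likelihood for each component:
  P(Z=1)·p_1 = 0.25 × 0.00653816 = 0.00163454
  P(Z=2)·p_2 = 0.51 × 0.0171639 = 0.00875357
  P(Z=3)·p_3 = 0.24 × 0.00986082 = 0.0023666
Evidence: 0.00163454 + 0.00875357 + 0.0023666 = 0.0127547
P(Cluster 3 | x₁,x₂) ≈ 0.186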